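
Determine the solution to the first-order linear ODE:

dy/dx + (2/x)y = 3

Using integrating factor method:

General solution: y = x + Cx^(-2)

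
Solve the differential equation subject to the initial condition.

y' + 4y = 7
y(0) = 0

General solution: y = 7/4 + Ce^(-4x)
Applying y(0) = 0: C = 0 - 7/4 = -7/4
Particular solution: y = 7/4 - (7/4)e^(-4x)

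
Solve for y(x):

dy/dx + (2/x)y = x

Using integrating factor method:

General solution: y = (1/4)x^2 + Cx^(-2)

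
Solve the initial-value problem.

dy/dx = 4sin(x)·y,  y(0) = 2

General solution: y = Ce^(-4cos(x))
Applying IC y(0) = 2:
Particular solution: y = 2e^(4(1-cos(x)))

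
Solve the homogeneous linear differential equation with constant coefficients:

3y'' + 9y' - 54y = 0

Characteristic equation: 3r² + 9r - 54 = 0
Divide by 3: r² + 3r - 18 = 0
Roots: r = 3, -6 (distinct real)
General solution: y = C₁e^(3x) + C₂e^(-6x)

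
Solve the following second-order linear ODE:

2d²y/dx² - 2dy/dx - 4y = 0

Characteristic equation: 2r² - 2r - 4 = 0
Divide by 2: r² - r - 2 = 0
Roots: r = 2, -1 (distinct real)
General solution: y = C₁e^(2x) + C₂e^(-x)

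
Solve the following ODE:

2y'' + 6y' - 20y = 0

Characteristic equation: 2r² + 6r - 20 = 0
Divide by 2: r² + 3r - 10 = 0
Roots: r = 2, -5 (distinct real)
General solution: y = C₁e^(2x) + C₂e^(-5x)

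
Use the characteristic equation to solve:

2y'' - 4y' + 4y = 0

Characteristic equation: 2r² - 4r + 4 = 0
Divide by 2: r² - 2r + 2 = 0
Roots: r = 1 ± i (complex conjugates)
General solution: y = e^x(C₁cos(x) + C₂sin(x))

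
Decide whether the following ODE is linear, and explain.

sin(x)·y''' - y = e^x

Linear (y and its derivatives appear to the first power only, no products of y terms)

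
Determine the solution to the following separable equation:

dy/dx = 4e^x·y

Separating variables and integrating:
ln|y| = 4e^x + C

General solution: y = Ce^(4e^x)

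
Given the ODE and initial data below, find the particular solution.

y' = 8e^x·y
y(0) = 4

General solution: y = Ce^(8e^x)
Applying IC y(0) = 4:
Particular solution: y = 4e^(8(e^x - 1))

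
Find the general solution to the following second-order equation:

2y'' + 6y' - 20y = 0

Characteristic equation: 2r² + 6r - 20 = 0
Divide by 2: r² + 3r - 10 = 0
Roots: r = 2, -5 (distinct real)
General solution: y = C₁e^(2x) + C₂e^(-5x)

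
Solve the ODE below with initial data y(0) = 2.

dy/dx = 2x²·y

General solution: y = Ce^(2x³/3)
Applying IC y(0) = 2:
Particular solution: y = 2e^(2x³/3)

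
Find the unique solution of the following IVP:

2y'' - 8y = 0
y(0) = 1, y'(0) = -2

General solution: y = C₁e^(2x) + C₂e^(-2x)
Applying ICs: C₁ = 0, C₂ = 1
Particular solution: y = e^(-2x)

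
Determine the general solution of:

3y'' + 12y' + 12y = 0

Characteristic equation: 3r² + 12r + 12 = 0
Divide by 3: r² + 4r + 4 = 0
Factored: (r + 2)² = 0
Repeated root: r = -2
General solution: y = (C₁ + C₂x)e^(-2x)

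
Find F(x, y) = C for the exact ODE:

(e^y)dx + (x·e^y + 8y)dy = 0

Verify exactness: ∂M/∂y = ∂N/∂x ✓
Find F(x,y) such that ∂F/∂x = M, ∂F/∂y = N
Solution: x·e^y + 4y² = C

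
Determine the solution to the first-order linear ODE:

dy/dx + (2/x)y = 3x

Using integrating factor method:

General solution: y = (3/4)x^2 + Cx^(-2)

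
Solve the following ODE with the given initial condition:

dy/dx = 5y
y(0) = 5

General solution: y = Ce^(5x)
Applying IC y(0) = 5:
Particular solution: y = 5e^(5x)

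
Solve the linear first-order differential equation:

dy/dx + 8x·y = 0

Using integrating factor method:

General solution: y = Ce^(-4x^2)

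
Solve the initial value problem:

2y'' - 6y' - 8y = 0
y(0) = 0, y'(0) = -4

General solution: y = C₁e^(4x) + C₂e^(-x)
Applying ICs: C₁ = -4/5, C₂ = 4/5
Particular solution: y = -(4/5)e^(4x) + (4/5)e^(-x)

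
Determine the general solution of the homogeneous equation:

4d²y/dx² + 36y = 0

Characteristic equation: 4r² + 36 = 0
Divide by 4: r² + 9 = 0
Roots: r = ±3i (complex conjugates)
General solution: y = C₁cos(3x) + C₂sin(3x)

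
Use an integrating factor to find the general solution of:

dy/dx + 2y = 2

Using integrating factor method:

General solution: y = 1 + Ce^(-2x)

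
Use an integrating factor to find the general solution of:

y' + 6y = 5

Using integrating factor method:

General solution: y = 5/6 + Ce^(-6x)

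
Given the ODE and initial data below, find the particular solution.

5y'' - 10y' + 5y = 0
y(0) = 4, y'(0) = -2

General solution: y = (C₁ + C₂x)e^x
Repeated root r = 1
Applying ICs: C₁ = 4, C₂ = -6
Particular solution: y = (4 - 6x)e^x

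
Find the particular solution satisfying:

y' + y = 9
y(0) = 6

General solution: y = 9 + Ce^(-x)
Applying y(0) = 6: C = 6 - 9 = -3
Particular solution: y = 9 - 3e^(-x)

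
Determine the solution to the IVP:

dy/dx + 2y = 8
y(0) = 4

General solution: y = 4 + Ce^(-2x)
Applying y(0) = 4: C = 4 - 4 = 0
Particular solution: y = 4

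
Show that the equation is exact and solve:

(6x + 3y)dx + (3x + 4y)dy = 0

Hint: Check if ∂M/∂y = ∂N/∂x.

Verify exactness: ∂M/∂y = ∂N/∂x ✓
Find F(x,y) such that ∂F/∂x = M, ∂F/∂y = N
Solution: 3x² + 3xy + 2y² = C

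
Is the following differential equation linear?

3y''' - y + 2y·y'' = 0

No. Nonlinear (y·y'' term)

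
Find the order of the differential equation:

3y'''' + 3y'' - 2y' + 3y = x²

The order is 4 (highest derivative is of order 4).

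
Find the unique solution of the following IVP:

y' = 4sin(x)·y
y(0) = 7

General solution: y = Ce^(-4cos(x))
Applying IC y(0) = 7:
Particular solution: y = 7e^(4(1-cos(x)))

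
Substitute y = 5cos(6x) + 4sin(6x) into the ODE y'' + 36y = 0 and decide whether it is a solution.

Verification:
y'' = -180cos(6x) - 144sin(6x)
y'' + 36y = 0 ✓

Yes, it is a solution.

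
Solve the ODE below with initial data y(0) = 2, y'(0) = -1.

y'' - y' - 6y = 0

General solution: y = C₁e^(3x) + C₂e^(-2x)
Applying ICs: C₁ = 3/5, C₂ = 7/5
Particular solution: y = (3/5)e^(3x) + (7/5)e^(-2x)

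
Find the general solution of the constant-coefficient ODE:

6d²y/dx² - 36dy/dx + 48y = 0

Characteristic equation: 6r² - 36r + 48 = 0
Divide by 6: r² - 6r + 8 = 0
Roots: r = 4, 2 (distinct real)
General solution: y = C₁e^(4x) + C₂e^(2x)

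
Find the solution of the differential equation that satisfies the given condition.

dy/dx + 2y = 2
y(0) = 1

General solution: y = 1 + Ce^(-2x)
Applying y(0) = 1: C = 1 - 1 = 0
Particular solution: y = 1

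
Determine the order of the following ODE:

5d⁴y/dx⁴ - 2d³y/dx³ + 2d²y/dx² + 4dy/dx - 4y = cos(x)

The order is 4 (highest derivative is of order 4).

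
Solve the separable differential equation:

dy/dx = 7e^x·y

Separating variables and integrating:
ln|y| = 7e^x + C

General solution: y = Ce^(7e^x)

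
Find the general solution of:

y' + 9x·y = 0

Using integrating factor method:

General solution: y = Ce^(-9x^2/2)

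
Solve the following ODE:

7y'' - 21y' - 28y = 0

Characteristic equation: 7r² - 21r - 28 = 0
Divide by 7: r² - 3r - 4 = 0
Roots: r = 4, -1 (distinct real)
General solution: y = C₁e^(4x) + C₂e^(-x)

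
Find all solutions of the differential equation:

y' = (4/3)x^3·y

Separating variables and integrating:
ln|y| = x^4/3 + C

General solution: y = Ce^(x^4/3)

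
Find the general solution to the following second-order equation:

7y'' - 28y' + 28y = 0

Characteristic equation: 7r² - 28r + 28 = 0
Divide by 7: r² - 4r + 4 = 0
Factored: (r - 2)² = 0
Repeated root: r = 2
General solution: y = (C₁ + C₂x)e^(2x)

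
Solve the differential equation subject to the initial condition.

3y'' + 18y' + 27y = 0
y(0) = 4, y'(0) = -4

General solution: y = (C₁ + C₂x)e^(-3x)
Repeated root r = -3
Applying ICs: C₁ = 4, C₂ = 8
Particular solution: y = (4 + 8x)e^(-3x)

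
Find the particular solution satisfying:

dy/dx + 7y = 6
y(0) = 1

General solution: y = 6/7 + Ce^(-7x)
Applying y(0) = 1: C = 1 - 6/7 = 1/7
Particular solution: y = 6/7 + (1/7)e^(-7x)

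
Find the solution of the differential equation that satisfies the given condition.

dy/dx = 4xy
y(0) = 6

General solution: y = Ce^(2x²)
Applying IC y(0) = 6:
Particular solution: y = 6e^(2x²)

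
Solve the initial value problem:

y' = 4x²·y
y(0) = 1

General solution: y = Ce^(4x³/3)
Applying IC y(0) = 1:
Particular solution: y = e^(4x³/3)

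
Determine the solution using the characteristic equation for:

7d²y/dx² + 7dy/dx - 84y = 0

Characteristic equation: 7r² + 7r - 84 = 0
Divide by 7: r² + r - 12 = 0
Roots: r = 3, -4 (distinct real)
General solution: y = C₁e^(3x) + C₂e^(-4x)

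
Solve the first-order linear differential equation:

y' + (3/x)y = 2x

Using integrating factor method:

General solution: y = (2/5)x^2 + Cx^(-3)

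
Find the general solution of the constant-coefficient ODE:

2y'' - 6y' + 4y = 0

Characteristic equation: 2r² - 6r + 4 = 0
Divide by 2: r² - 3r + 2 = 0
Roots: r = 2, 1 (distinct real)
General solution: y = C₁e^(2x) + C₂e^x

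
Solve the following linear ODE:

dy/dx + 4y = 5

Using integrating factor method:

General solution: y = 5/4 + Ce^(-4x)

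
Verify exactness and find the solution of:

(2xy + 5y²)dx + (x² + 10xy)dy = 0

Verify exactness: ∂M/∂y = ∂N/∂x ✓
Find F(x,y) such that ∂F/∂x = M, ∂F/∂y = N
Solution: x²y + 5xy² = C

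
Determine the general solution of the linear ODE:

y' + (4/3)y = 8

Using integrating factor method:

General solution: y = 6 + Ce^(-4x/3)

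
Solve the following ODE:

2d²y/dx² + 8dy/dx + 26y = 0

Characteristic equation: 2r² + 8r + 26 = 0
Divide by 2: r² + 4r + 13 = 0
Roots: r = -2 ± 3i (complex conjugates)
General solution: y = e^(-2x)(C₁cos(3x) + C₂sin(3x))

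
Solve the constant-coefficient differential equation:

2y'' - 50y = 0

Characteristic equation: 2r² - 50 = 0
Divide by 2: r² - 25 = 0
Roots: r = 5, -5 (distinct real)
General solution: y = C₁e^(5x) + C₂e^(-5x)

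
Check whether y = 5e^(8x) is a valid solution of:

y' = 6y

Verification:
y = 5e^(8x)
y' = 40e^(8x)
But 6y = 30e^(8x)
y' ≠ 6y — the derivative does not match

No, it is not a solution.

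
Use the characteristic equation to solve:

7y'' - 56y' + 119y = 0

Characteristic equation: 7r² - 56r + 119 = 0
Divide by 7: r² - 8r + 17 = 0
Roots: r = 4 ± i (complex conjugates)
General solution: y = e^(4x)(C₁cos(x) + C₂sin(x))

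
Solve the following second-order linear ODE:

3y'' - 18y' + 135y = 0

Characteristic equation: 3r² - 18r + 135 = 0
Divide by 3: r² - 6r + 45 = 0
Roots: r = 3 ± 6i (complex conjugates)
General solution: y = e^(3x)(C₁cos(6x) + C₂sin(6x))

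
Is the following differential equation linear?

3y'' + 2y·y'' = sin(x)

No. Nonlinear (y·y'' term)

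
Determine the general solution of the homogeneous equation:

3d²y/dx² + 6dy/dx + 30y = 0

Characteristic equation: 3r² + 6r + 30 = 0
Divide by 3: r² + 2r + 10 = 0
Roots: r = -1 ± 3i (complex conjugates)
General solution: y = e^(-x)(C₁cos(3x) + C₂sin(3x))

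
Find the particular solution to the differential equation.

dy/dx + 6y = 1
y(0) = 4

General solution: y = 1/6 + Ce^(-6x)
Applying y(0) = 4: C = 4 - 1/6 = 23/6
Particular solution: y = 1/6 + (23/6)e^(-6x)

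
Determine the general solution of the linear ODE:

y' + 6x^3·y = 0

Using integrating factor method:

General solution: y = Ce^(-3x^4/2)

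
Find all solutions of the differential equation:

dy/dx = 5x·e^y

Separating variables and integrating:
-e^(-y) = 5x²/2 + C

General solution: y = -ln(C - 5x²/2)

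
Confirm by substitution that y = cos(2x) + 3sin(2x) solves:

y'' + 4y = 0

Verification:
y'' = -4cos(2x) - 12sin(2x)
y'' + 4y = 0 ✓

Yes, it is a solution.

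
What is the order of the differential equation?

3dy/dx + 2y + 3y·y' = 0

The order is 1 (highest derivative is of order 1).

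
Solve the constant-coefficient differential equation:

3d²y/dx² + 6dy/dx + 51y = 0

Characteristic equation: 3r² + 6r + 51 = 0
Divide by 3: r² + 2r + 17 = 0
Roots: r = -1 ± 4i (complex conjugates)
General solution: y = e^(-x)(C₁cos(4x) + C₂sin(4x))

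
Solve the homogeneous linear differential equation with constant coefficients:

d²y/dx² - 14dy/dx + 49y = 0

Characteristic equation: r² - 14r + 49 = 0
Factored: (r - 7)² = 0
Repeated root: r = 7
General solution: y = (C₁ + C₂x)e^(7x)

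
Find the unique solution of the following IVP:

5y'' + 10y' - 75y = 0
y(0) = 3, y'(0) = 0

General solution: y = C₁e^(3x) + C₂e^(-5x)
Applying ICs: C₁ = 15/8, C₂ = 9/8
Particular solution: y = (15/8)e^(3x) + (9/8)e^(-5x)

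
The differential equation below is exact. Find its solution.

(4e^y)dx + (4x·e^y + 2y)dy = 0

Verify exactness: ∂M/∂y = ∂N/∂x ✓
Find F(x,y) such that ∂F/∂x = M, ∂F/∂y = N
Solution: 4x·e^y + y² = C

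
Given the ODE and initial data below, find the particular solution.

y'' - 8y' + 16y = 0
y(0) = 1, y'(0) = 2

General solution: y = (C₁ + C₂x)e^(4x)
Repeated root r = 4
Applying ICs: C₁ = 1, C₂ = -2
Particular solution: y = (1 - 2x)e^(4x)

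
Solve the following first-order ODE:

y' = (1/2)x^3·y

Separating variables and integrating:
ln|y| = x^4/8 + C

General solution: y = Ce^(x^4/8)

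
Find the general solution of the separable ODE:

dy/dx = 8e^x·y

Separating variables and integrating:
ln|y| = 8e^x + C

General solution: y = Ce^(8e^x)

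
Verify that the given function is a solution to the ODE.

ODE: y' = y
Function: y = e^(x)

Verification:
y = e^(x)
y' = e^(x)
y = e^(x)
y' = y ✓

Yes, it is a solution.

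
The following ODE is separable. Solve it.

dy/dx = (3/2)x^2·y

Separating variables and integrating:
ln|y| = x^3/2 + C

General solution: y = Ce^(x^3/2)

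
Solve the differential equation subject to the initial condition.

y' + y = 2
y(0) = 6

General solution: y = 2 + Ce^(-x)
Applying y(0) = 6: C = 6 - 2 = 4
Particular solution: y = 2 + 4e^(-x)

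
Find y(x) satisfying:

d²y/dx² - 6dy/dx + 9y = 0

Characteristic equation: r² - 6r + 9 = 0
Factored: (r - 3)² = 0
Repeated root: r = 3
General solution: y = (C₁ + C₂x)e^(3x)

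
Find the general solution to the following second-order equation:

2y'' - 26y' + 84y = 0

Characteristic equation: 2r² - 26r + 84 = 0
Divide by 2: r² - 13r + 42 = 0
Roots: r = 7, 6 (distinct real)
General solution: y = C₁e^(7x) + C₂e^(6x)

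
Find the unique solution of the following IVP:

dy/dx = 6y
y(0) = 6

General solution: y = Ce^(6x)
Applying IC y(0) = 6:
Particular solution: y = 6e^(6x)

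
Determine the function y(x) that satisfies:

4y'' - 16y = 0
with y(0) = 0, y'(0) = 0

General solution: y = C₁e^(2x) + C₂e^(-2x)
Applying ICs: C₁ = 0, C₂ = 0
Particular solution: y = 0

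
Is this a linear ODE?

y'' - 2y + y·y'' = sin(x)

No. Nonlinear (y·y'' term)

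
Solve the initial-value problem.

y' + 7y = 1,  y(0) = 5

General solution: y = 1/7 + Ce^(-7x)
Applying y(0) = 5: C = 5 - 1/7 = 34/7
Particular solution: y = 1/7 + (34/7)e^(-7x)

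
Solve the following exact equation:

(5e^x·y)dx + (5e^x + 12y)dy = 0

Verify exactness: ∂M/∂y = ∂N/∂x ✓
Find F(x,y) such that ∂F/∂x = M, ∂F/∂y = N
Solution: 5e^x·y + 6y² = C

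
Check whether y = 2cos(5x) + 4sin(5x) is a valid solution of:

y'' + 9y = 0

Verification:
y'' = -50cos(5x) - 100sin(5x)
y'' + 9y ≠ 0 (frequency mismatch: got 25 instead of 9)

No, it is not a solution.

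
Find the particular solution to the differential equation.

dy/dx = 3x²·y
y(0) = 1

General solution: y = Ce^(x³)
Applying IC y(0) = 1:
Particular solution: y = e^(x³)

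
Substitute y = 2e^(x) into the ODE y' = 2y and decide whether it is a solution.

Verification:
y = 2e^(x)
y' = 2e^(x)
But 2y = 4e^(x)
y' ≠ 2y — the derivative does not match

No, it is not a solution.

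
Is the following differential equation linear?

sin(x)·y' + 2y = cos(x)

Yes. Linear (y and its derivatives appear to the first power only, no products of y terms)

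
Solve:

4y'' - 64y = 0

Characteristic equation: 4r² - 64 = 0
Divide by 4: r² - 16 = 0
Roots: r = 4, -4 (distinct real)
General solution: y = C₁e^(4x) + C₂e^(-4x)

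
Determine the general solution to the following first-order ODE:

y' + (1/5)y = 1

Using integrating factor method:

General solution: y = 5 + Ce^(-x/5)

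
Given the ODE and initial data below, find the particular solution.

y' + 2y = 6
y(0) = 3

General solution: y = 3 + Ce^(-2x)
Applying y(0) = 3: C = 3 - 3 = 0
Particular solution: y = 3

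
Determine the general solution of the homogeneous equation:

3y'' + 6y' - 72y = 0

Characteristic equation: 3r² + 6r - 72 = 0
Divide by 3: r² + 2r - 24 = 0
Roots: r = 4, -6 (distinct real)
General solution: y = C₁e^(4x) + C₂e^(-6x)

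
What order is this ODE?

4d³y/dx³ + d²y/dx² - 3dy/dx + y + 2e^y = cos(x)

The order is 3 (highest derivative is of order 3).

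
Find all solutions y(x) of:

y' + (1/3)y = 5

Using integrating factor method:

General solution: y = 15 + Ce^(-x/3)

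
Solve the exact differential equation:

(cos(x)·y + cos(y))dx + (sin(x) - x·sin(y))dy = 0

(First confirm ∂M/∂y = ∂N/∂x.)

Verify exactness: ∂M/∂y = ∂N/∂x ✓
Find F(x,y) such that ∂F/∂x = M, ∂F/∂y = N
Solution: sin(x)·y + x·cos(y) = C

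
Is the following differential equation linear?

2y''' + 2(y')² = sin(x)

No. Nonlinear ((y')² term)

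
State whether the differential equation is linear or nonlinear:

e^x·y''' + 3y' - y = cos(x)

Linear (y and its derivatives appear to the first power only, no products of y terms)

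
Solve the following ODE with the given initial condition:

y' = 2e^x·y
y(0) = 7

General solution: y = Ce^(2e^x)
Applying IC y(0) = 7:
Particular solution: y = 7e^(2(e^x - 1))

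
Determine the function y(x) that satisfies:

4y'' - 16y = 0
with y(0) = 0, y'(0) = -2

General solution: y = C₁e^(2x) + C₂e^(-2x)
Applying ICs: C₁ = -1/2, C₂ = 1/2
Particular solution: y = -(1/2)e^(2x) + (1/2)e^(-2x)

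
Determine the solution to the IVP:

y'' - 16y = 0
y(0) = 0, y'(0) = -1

General solution: y = C₁e^(4x) + C₂e^(-4x)
Applying ICs: C₁ = -1/8, C₂ = 1/8
Particular solution: y = -(1/8)e^(4x) + (1/8)e^(-4x)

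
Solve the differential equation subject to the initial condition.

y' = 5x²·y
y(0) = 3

General solution: y = Ce^(5x³/3)
Applying IC y(0) = 3:
Particular solution: y = 3e^(5x³/3)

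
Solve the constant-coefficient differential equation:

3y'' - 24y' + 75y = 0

Characteristic equation: 3r² - 24r + 75 = 0
Divide by 3: r² - 8r + 25 = 0
Roots: r = 4 ± 3i (complex conjugates)
General solution: y = e^(4x)(C₁cos(3x) + C₂sin(3x))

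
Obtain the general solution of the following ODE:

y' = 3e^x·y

Separating variables and integrating:
ln|y| = 3e^x + C

General solution: y = Ce^(3e^x)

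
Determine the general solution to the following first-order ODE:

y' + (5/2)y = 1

Using integrating factor method:

General solution: y = 2/5 + Ce^(-5x/2)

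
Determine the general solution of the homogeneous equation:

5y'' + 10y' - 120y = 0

Characteristic equation: 5r² + 10r - 120 = 0
Divide by 5: r² + 2r - 24 = 0
Roots: r = 4, -6 (distinct real)
General solution: y = C₁e^(4x) + C₂e^(-6x)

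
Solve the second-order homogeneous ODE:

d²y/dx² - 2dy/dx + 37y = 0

Characteristic equation: r² - 2r + 37 = 0
Roots: r = 1 ± 6i (complex conjugates)
General solution: y = e^x(C₁cos(6x) + C₂sin(6x))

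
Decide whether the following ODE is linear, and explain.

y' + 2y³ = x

Nonlinear (y³ term)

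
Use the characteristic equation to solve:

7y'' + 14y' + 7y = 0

Characteristic equation: 7r² + 14r + 7 = 0
Divide by 7: r² + 2r + 1 = 0
Factored: (r + 1)² = 0
Repeated root: r = -1
General solution: y = (C₁ + C₂x)e^(-x)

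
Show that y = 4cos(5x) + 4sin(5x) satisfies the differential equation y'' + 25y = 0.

Verification:
y'' = -100cos(5x) - 100sin(5x)
y'' + 25y = 0 ✓

Yes, it is a solution.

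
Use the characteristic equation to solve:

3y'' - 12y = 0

Characteristic equation: 3r² - 12 = 0
Divide by 3: r² - 4 = 0
Roots: r = 2, -2 (distinct real)
General solution: y = C₁e^(2x) + C₂e^(-2x)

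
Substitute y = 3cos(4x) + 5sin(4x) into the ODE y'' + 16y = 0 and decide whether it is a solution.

Verification:
y'' = -48cos(4x) - 80sin(4x)
y'' + 16y = 0 ✓

Yes, it is a solution.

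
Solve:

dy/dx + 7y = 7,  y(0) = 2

General solution: y = 1 + Ce^(-7x)
Applying y(0) = 2: C = 2 - 1 = 1
Particular solution: y = 1 + e^(-7x)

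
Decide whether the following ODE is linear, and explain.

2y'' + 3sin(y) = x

Nonlinear (sin(y) is nonlinear in y)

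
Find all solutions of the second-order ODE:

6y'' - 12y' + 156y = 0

Characteristic equation: 6r² - 12r + 156 = 0
Divide by 6: r² - 2r + 26 = 0
Roots: r = 1 ± 5i (complex conjugates)
General solution: y = e^x(C₁cos(5x) + C₂sin(5x))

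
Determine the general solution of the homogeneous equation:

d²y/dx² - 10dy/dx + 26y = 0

Characteristic equation: r² - 10r + 26 = 0
Roots: r = 5 ± i (complex conjugates)
General solution: y = e^(5x)(C₁cos(x) + C₂sin(x))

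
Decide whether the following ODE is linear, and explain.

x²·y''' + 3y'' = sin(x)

Linear (y and its derivatives appear to the first power only, no products of y terms)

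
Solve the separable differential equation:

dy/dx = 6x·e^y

Separating variables and integrating:
-e^(-y) = 3x² + C

General solution: y = -ln(C - 3x²)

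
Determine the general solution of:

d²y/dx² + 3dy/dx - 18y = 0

Characteristic equation: r² + 3r - 18 = 0
Roots: r = 3, -6 (distinct real)
General solution: y = C₁e^(3x) + C₂e^(-6x)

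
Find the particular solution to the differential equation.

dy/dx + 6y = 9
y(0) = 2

General solution: y = 3/2 + Ce^(-6x)
Applying y(0) = 2: C = 2 - 3/2 = 1/2
Particular solution: y = 3/2 + (1/2)e^(-6x)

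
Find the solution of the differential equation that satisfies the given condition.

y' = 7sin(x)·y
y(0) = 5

General solution: y = Ce^(-7cos(x))
Applying IC y(0) = 5:
Particular solution: y = 5e^(7(1-cos(x)))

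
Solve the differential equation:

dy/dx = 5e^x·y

Separating variables and integrating:
ln|y| = 5e^x + C

General solution: y = Ce^(5e^x)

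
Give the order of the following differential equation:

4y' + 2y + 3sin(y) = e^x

The order is 1 (highest derivative is of order 1).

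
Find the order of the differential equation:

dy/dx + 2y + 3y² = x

The order is 1 (highest derivative is of order 1).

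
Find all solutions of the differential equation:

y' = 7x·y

Separating variables and integrating:
ln|y| = 7x^2/2 + C

General solution: y = Ce^(7x^2/2)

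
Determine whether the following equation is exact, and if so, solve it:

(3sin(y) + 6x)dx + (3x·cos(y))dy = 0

Verify exactness: ∂M/∂y = ∂N/∂x ✓
Find F(x,y) such that ∂F/∂x = M, ∂F/∂y = N
Solution: 3x·sin(y) + 3x² = C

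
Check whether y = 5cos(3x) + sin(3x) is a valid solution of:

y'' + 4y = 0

Verification:
y'' = -45cos(3x) - 9sin(3x)
y'' + 4y ≠ 0 (frequency mismatch: got 9 instead of 4)

No, it is not a solution.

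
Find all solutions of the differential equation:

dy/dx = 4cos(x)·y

Separating variables and integrating:
ln|y| = 4sin(x) + C

General solution: y = Ce^(4sin(x))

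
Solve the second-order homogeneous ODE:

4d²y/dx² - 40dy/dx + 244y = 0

Characteristic equation: 4r² - 40r + 244 = 0
Divide by 4: r² - 10r + 61 = 0
Roots: r = 5 ± 6i (complex conjugates)
General solution: y = e^(5x)(C₁cos(6x) + C₂sin(6x))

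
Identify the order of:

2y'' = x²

The order is 2 (highest derivative is of order 2).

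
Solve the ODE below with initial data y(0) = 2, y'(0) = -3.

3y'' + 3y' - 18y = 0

General solution: y = C₁e^(2x) + C₂e^(-3x)
Applying ICs: C₁ = 3/5, C₂ = 7/5
Particular solution: y = (3/5)e^(2x) + (7/5)e^(-3x)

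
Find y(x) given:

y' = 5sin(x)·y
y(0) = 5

General solution: y = Ce^(-5cos(x))
Applying IC y(0) = 5:
Particular solution: y = 5e^(5(1-cos(x)))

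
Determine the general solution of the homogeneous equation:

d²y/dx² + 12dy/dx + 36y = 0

Characteristic equation: r² + 12r + 36 = 0
Factored: (r + 6)² = 0
Repeated root: r = -6
General solution: y = (C₁ + C₂x)e^(-6x)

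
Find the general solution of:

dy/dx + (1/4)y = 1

Using integrating factor method:

General solution: y = 4 + Ce^(-x/4)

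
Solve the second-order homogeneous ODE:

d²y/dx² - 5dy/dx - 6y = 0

Characteristic equation: r² - 5r - 6 = 0
Roots: r = 6, -1 (distinct real)
General solution: y = C₁e^(6x) + C₂e^(-x)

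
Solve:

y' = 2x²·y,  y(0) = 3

General solution: y = Ce^(2x³/3)
Applying IC y(0) = 3:
Particular solution: y = 3e^(2x³/3)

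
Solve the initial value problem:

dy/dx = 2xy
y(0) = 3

General solution: y = Ce^(x²)
Applying IC y(0) = 3:
Particular solution: y = 3e^(x²)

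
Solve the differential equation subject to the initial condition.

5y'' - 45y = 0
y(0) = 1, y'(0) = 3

General solution: y = C₁e^(3x) + C₂e^(-3x)
Applying ICs: C₁ = 1, C₂ = 0
Particular solution: y = e^(3x)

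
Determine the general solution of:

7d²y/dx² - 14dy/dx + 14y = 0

Characteristic equation: 7r² - 14r + 14 = 0
Divide by 7: r² - 2r + 2 = 0
Roots: r = 1 ± i (complex conjugates)
General solution: y = e^x(C₁cos(x) + C₂sin(x))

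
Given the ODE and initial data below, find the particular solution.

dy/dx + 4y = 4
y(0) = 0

General solution: y = 1 + Ce^(-4x)
Applying y(0) = 0: C = 0 - 1 = -1
Particular solution: y = 1 - e^(-4x)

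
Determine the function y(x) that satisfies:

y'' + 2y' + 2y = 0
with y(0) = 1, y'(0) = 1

General solution: y = e^(-x)(C₁cos(x) + C₂sin(x))
Complex roots r = -1 ± i
Applying ICs: C₁ = 1, C₂ = 2
Particular solution: y = e^(-x)(cos(x) + 2sin(x))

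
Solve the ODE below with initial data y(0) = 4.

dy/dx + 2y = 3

General solution: y = 3/2 + Ce^(-2x)
Applying y(0) = 4: C = 4 - 3/2 = 5/2
Particular solution: y = 3/2 + (5/2)e^(-2x)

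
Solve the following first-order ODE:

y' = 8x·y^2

Separating variables and integrating:
-1/y = 4x^2 + C

General solution: y^-1 = -4x^2 + C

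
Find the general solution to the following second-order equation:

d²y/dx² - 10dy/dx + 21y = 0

Characteristic equation: r² - 10r + 21 = 0
Roots: r = 3, 7 (distinct real)
General solution: y = C₁e^(3x) + C₂e^(7x)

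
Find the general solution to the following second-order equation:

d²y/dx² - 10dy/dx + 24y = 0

Characteristic equation: r² - 10r + 24 = 0
Roots: r = 6, 4 (distinct real)
General solution: y = C₁e^(6x) + C₂e^(4x)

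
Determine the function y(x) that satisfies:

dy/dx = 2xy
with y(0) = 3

General solution: y = Ce^(x²)
Applying IC y(0) = 3:
Particular solution: y = 3e^(x²)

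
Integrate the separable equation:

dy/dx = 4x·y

Separating variables and integrating:
ln|y| = 2x^2 + C

General solution: y = Ce^(2x^2)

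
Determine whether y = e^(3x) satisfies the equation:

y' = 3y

Verification:
y = e^(3x)
y' = 3e^(3x)
3y = 3e^(3x)
y' = 3y ✓

Yes, it is a solution.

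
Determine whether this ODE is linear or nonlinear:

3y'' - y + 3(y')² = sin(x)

Nonlinear ((y')² term)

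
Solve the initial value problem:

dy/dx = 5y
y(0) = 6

General solution: y = Ce^(5x)
Applying IC y(0) = 6:
Particular solution: y = 6e^(5x)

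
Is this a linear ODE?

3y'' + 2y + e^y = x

No. Nonlinear (e^y is nonlinear in y)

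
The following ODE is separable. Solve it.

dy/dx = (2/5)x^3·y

Separating variables and integrating:
ln|y| = x^4/10 + C

General solution: y = Ce^(x^4/10)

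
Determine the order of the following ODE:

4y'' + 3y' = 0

The order is 2 (highest derivative is of order 2).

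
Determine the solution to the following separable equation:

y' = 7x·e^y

Separating variables and integrating:
-e^(-y) = 7x²/2 + C

General solution: y = -ln(C - 7x²/2)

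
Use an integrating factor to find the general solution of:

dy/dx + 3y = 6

Using integrating factor method:

General solution: y = 2 + Ce^(-3x)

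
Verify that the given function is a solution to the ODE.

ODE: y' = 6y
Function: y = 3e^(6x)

Verification:
y = 3e^(6x)
y' = 18e^(6x)
6y = 18e^(6x)
y' = 6y ✓

Yes, it is a solution.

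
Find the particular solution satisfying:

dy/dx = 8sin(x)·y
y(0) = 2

General solution: y = Ce^(-8cos(x))
Applying IC y(0) = 2:
Particular solution: y = 2e^(8(1-cos(x)))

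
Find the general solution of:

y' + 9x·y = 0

Using integrating factor method:

General solution: y = Ce^(-9x^2/2)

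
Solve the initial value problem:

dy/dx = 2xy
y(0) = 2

General solution: y = Ce^(x²)
Applying IC y(0) = 2:
Particular solution: y = 2e^(x²)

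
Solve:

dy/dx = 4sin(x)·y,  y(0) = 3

General solution: y = Ce^(-4cos(x))
Applying IC y(0) = 3:
Particular solution: y = 3e^(4(1-cos(x)))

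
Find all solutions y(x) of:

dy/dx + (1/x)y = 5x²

Using integrating factor method:

General solution: y = (5/4)x^3 + C/x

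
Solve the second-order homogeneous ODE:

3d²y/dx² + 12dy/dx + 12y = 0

Characteristic equation: 3r² + 12r + 12 = 0
Divide by 3: r² + 4r + 4 = 0
Factored: (r + 2)² = 0
Repeated root: r = -2
General solution: y = (C₁ + C₂x)e^(-2x)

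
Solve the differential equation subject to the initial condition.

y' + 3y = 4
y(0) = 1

General solution: y = 4/3 + Ce^(-3x)
Applying y(0) = 1: C = 1 - 4/3 = -1/3
Particular solution: y = 4/3 - (1/3)e^(-3x)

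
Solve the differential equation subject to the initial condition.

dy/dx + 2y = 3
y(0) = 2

General solution: y = 3/2 + Ce^(-2x)
Applying y(0) = 2: C = 2 - 3/2 = 1/2
Particular solution: y = 3/2 + (1/2)e^(-2x)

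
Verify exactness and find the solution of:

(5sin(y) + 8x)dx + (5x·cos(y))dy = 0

Verify exactness: ∂M/∂y = ∂N/∂x ✓
Find F(x,y) such that ∂F/∂x = M, ∂F/∂y = N
Solution: 5x·sin(y) + 4x² = C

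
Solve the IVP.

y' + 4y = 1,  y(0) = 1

General solution: y = 1/4 + Ce^(-4x)
Applying y(0) = 1: C = 1 - 1/4 = 3/4
Particular solution: y = 1/4 + (3/4)e^(-4x)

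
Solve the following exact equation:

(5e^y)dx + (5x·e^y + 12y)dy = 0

Verify exactness: ∂M/∂y = ∂N/∂x ✓
Find F(x,y) such that ∂F/∂x = M, ∂F/∂y = N
Solution: 5x·e^y + 6y² = C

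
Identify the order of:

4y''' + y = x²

The order is 3 (highest derivative is of order 3).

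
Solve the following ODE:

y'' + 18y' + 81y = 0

Characteristic equation: r² + 18r + 81 = 0
Factored: (r + 9)² = 0
Repeated root: r = -9
General solution: y = (C₁ + C₂x)e^(-9x)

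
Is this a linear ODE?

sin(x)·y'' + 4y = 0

Yes. Linear (y and its derivatives appear to the first power only, no products of y terms)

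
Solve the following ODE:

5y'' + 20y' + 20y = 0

Characteristic equation: 5r² + 20r + 20 = 0
Divide by 5: r² + 4r + 4 = 0
Factored: (r + 2)² = 0
Repeated root: r = -2
General solution: y = (C₁ + C₂x)e^(-2x)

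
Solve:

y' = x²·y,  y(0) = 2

General solution: y = Ce^(x³/3)
Applying IC y(0) = 2:
Particular solution: y = 2e^(x³/3)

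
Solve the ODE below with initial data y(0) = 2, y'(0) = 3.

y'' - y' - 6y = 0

General solution: y = C₁e^(3x) + C₂e^(-2x)
Applying ICs: C₁ = 7/5, C₂ = 3/5
Particular solution: y = (7/5)e^(3x) + (3/5)e^(-2x)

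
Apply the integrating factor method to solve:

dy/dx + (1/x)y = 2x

Using integrating factor method:

General solution: y = (2/3)x^2 + C/x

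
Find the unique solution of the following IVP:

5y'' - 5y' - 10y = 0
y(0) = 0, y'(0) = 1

General solution: y = C₁e^(2x) + C₂e^(-x)
Applying ICs: C₁ = 1/3, C₂ = -1/3
Particular solution: y = (1/3)e^(2x) - (1/3)e^(-x)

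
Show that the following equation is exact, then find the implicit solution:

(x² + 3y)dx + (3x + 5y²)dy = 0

Verify exactness: ∂M/∂y = ∂N/∂x ✓
Find F(x,y) such that ∂F/∂x = M, ∂F/∂y = N
Solution: x³/3 + 3xy + 5y³/3 = C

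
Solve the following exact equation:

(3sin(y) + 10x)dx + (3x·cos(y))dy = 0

Verify exactness: ∂M/∂y = ∂N/∂x ✓
Find F(x,y) such that ∂F/∂x = M, ∂F/∂y = N
Solution: 3x·sin(y) + 5x² = C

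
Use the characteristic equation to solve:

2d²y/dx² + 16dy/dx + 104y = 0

Characteristic equation: 2r² + 16r + 104 = 0
Divide by 2: r² + 8r + 52 = 0
Roots: r = -4 ± 6i (complex conjugates)
General solution: y = e^(-4x)(C₁cos(6x) + C₂sin(6x))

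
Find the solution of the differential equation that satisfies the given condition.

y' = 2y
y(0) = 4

General solution: y = Ce^(2x)
Applying IC y(0) = 4:
Particular solution: y = 4e^(2x)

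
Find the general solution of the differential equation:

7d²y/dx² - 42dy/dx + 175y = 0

Characteristic equation: 7r² - 42r + 175 = 0
Divide by 7: r² - 6r + 25 = 0
Roots: r = 3 ± 4i (complex conjugates)
General solution: y = e^(3x)(C₁cos(4x) + C₂sin(4x))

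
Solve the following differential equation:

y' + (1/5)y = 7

Using integrating factor method:

General solution: y = 35 + Ce^(-x/5)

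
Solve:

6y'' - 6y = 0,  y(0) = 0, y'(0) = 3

General solution: y = C₁e^x + C₂e^(-x)
Applying ICs: C₁ = 3/2, C₂ = -3/2
Particular solution: y = (3/2)e^x - (3/2)e^(-x)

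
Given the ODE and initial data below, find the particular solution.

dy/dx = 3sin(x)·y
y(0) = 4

General solution: y = Ce^(-3cos(x))
Applying IC y(0) = 4:
Particular solution: y = 4e^(3(1-cos(x)))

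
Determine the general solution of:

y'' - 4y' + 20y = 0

Characteristic equation: r² - 4r + 20 = 0
Roots: r = 2 ± 4i (complex conjugates)
General solution: y = e^(2x)(C₁cos(4x) + C₂sin(4x))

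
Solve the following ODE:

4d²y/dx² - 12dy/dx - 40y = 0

Characteristic equation: 4r² - 12r - 40 = 0
Divide by 4: r² - 3r - 10 = 0
Roots: r = 5, -2 (distinct real)
General solution: y = C₁e^(5x) + C₂e^(-2x)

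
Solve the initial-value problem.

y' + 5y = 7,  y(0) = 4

General solution: y = 7/5 + Ce^(-5x)
Applying y(0) = 4: C = 4 - 7/5 = 13/5
Particular solution: y = 7/5 + (13/5)e^(-5x)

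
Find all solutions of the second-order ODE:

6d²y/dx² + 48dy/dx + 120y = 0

Characteristic equation: 6r² + 48r + 120 = 0
Divide by 6: r² + 8r + 20 = 0
Roots: r = -4 ± 2i (complex conjugates)
General solution: y = e^(-4x)(C₁cos(2x) + C₂sin(2x))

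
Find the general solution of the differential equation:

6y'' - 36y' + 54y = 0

Characteristic equation: 6r² - 36r + 54 = 0
Divide by 6: r² - 6r + 9 = 0
Factored: (r - 3)² = 0
Repeated root: r = 3
General solution: y = (C₁ + C₂x)e^(3x)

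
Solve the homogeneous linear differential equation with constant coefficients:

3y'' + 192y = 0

Characteristic equation: 3r² + 192 = 0
Divide by 3: r² + 64 = 0
Roots: r = ±8i (complex conjugates)
General solution: y = C₁cos(8x) + C₂sin(8x)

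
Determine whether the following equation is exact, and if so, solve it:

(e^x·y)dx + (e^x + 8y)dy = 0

Verify exactness: ∂M/∂y = ∂N/∂x ✓
Find F(x,y) such that ∂F/∂x = M, ∂F/∂y = N
Solution: e^x·y + 4y² = C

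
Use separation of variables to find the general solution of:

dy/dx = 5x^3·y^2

Separating variables and integrating:
-1/y = 5x^4/4 + C

General solution: y^-1 = (-5/4)x^4 + C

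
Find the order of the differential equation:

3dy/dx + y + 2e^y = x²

The order is 1 (highest derivative is of order 1).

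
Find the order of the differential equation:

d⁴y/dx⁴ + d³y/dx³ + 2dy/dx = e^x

The order is 4 (highest derivative is of order 4).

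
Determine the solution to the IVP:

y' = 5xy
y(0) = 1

General solution: y = Ce^(5x²/2)
Applying IC y(0) = 1:
Particular solution: y = e^(5x²/2)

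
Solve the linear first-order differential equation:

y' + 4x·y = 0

Using integrating factor method:

General solution: y = Ce^(-2x^2)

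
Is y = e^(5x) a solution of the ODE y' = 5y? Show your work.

Verification:
y = e^(5x)
y' = 5e^(5x)
5y = 5e^(5x)
y' = 5y ✓

Yes, it is a solution.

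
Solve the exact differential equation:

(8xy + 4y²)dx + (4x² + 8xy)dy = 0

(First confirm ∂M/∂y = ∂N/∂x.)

Verify exactness: ∂M/∂y = ∂N/∂x ✓
Find F(x,y) such that ∂F/∂x = M, ∂F/∂y = N
Solution: 4x²y + 4xy² = C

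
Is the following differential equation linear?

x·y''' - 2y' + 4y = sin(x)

Yes. Linear (y and its derivatives appear to the first power only, no products of y terms)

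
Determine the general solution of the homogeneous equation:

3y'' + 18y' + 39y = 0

Characteristic equation: 3r² + 18r + 39 = 0
Divide by 3: r² + 6r + 13 = 0
Roots: r = -3 ± 2i (complex conjugates)
General solution: y = e^(-3x)(C₁cos(2x) + C₂sin(2x))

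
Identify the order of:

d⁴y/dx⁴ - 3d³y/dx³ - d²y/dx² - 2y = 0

The order is 4 (highest derivative is of order 4).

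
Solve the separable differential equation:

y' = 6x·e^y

Separating variables and integrating:
-e^(-y) = 3x² + C

General solution: y = -ln(C - 3x²)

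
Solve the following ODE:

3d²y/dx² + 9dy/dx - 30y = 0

Characteristic equation: 3r² + 9r - 30 = 0
Divide by 3: r² + 3r - 10 = 0
Roots: r = 2, -5 (distinct real)
General solution: y = C₁e^(2x) + C₂e^(-5x)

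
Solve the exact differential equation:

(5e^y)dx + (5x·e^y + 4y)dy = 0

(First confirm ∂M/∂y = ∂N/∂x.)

Verify exactness: ∂M/∂y = ∂N/∂x ✓
Find F(x,y) such that ∂F/∂x = M, ∂F/∂y = N
Solution: 5x·e^y + 2y² = C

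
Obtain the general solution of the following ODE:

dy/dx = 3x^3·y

Separating variables and integrating:
ln|y| = 3x^4/4 + C

General solution: y = Ce^(3x^4/4)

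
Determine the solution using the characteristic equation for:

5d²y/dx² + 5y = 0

Characteristic equation: 5r² + 5 = 0
Divide by 5: r² + 1 = 0
Roots: r = ±i (complex conjugates)
General solution: y = C₁cos(x) + C₂sin(x)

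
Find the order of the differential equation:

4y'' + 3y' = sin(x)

The order is 2 (highest derivative is of order 2).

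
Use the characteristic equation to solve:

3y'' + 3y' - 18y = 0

Characteristic equation: 3r² + 3r - 18 = 0
Divide by 3: r² + r - 6 = 0
Roots: r = 2, -3 (distinct real)
General solution: y = C₁e^(2x) + C₂e^(-3x)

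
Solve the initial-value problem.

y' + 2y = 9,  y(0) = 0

General solution: y = 9/2 + Ce^(-2x)
Applying y(0) = 0: C = 0 - 9/2 = -9/2
Particular solution: y = 9/2 - (9/2)e^(-2x)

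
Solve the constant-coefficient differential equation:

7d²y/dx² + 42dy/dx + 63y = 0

Characteristic equation: 7r² + 42r + 63 = 0
Divide by 7: r² + 6r + 9 = 0
Factored: (r + 3)² = 0
Repeated root: r = -3
General solution: y = (C₁ + C₂x)e^(-3x)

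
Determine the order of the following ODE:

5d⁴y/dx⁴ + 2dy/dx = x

The order is 4 (highest derivative is of order 4).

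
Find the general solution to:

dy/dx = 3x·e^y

Separating variables and integrating:
-e^(-y) = 3x²/2 + C

General solution: y = -ln(C - 3x²/2)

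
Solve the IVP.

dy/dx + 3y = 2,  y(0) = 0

General solution: y = 2/3 + Ce^(-3x)
Applying y(0) = 0: C = 0 - 2/3 = -2/3
Particular solution: y = 2/3 - (2/3)e^(-3x)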